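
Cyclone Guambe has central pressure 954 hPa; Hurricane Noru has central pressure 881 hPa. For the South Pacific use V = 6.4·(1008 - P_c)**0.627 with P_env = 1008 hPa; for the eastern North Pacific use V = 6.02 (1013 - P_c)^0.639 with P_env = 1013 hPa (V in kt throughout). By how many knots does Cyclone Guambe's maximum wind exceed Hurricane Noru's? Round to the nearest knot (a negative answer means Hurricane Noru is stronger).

-58 kt

Cyclone Guambe: ΔP = 54; V ≈ 6.4 × 54^0.627 ≈ 78.05 kt.
Hurricane Noru: ΔP = 132; V ≈ 6.02 × 132^0.639 ≈ 136.35 kt.
Difference ≈ 78.05 − 136.35 = -58.30 → -58 kt.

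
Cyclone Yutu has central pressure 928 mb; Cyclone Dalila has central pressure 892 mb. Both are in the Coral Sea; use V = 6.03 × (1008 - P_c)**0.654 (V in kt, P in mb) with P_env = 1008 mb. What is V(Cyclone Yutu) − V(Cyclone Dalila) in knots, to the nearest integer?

-29 kt

Cyclone Yutu: ΔP = 80; V ≈ 6.03 × 80^0.654 ≈ 105.91 kt.
Cyclone Dalila: ΔP = 116; V ≈ 6.03 × 116^0.654 ≈ 135.04 kt.
Difference ≈ 105.91 − 135.04 = -29.13 → -29 kt.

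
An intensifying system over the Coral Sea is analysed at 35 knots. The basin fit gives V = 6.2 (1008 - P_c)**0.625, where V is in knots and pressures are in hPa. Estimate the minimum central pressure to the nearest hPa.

ΔP = (V / 6.2)^(1/0.625) = (35/6.2)^1.600.
35/6.2 = 5.645; 5.645^1.600 ≈ 15.95 hPa.
P_c = 1008 − 15.95 = 992.05 ≈ 992 hPa.

992 hPa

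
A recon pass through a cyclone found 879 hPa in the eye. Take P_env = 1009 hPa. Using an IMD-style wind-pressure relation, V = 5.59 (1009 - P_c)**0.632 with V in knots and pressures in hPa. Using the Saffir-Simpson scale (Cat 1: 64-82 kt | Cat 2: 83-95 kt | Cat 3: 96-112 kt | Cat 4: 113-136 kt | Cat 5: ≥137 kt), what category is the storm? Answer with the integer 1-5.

ΔP = 1009 − 879 = 130 hPa.
V ≈ 5.59 × 130^0.632 = 5.59 × 21.68 ≈ 121 kt.
121 kt falls in the Category 4 band.

4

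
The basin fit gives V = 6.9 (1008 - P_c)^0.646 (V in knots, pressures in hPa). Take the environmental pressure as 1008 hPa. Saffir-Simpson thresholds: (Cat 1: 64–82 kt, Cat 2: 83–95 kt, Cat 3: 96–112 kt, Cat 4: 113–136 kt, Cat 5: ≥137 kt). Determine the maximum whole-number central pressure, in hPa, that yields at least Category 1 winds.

976 hPa

Category 1 begins at V = 64 kt.
Required ΔP = (64/6.9)^(1/0.646) = 9.275^1.548 ≈ 31.44 hPa.
P_c ≤ 1008 − 31.44 = 976.56, so the highest integer P_c is 976 hPa.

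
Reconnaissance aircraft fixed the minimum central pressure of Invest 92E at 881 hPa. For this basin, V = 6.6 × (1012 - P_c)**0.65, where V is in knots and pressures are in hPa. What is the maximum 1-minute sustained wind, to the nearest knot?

157 kt

ΔP = 1012 − 881 = 131 hPa.
131^0.65 ≈ 23.781.
V ≈ 6.6 × 23.781 ≈ 157.0 kt.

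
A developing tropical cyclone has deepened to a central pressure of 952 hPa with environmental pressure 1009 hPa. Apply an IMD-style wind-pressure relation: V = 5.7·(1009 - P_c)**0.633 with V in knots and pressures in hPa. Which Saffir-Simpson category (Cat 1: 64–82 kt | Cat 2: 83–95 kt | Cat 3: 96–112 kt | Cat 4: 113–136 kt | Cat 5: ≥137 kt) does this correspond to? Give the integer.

1

ΔP = 1009 − 952 = 57 hPa.
V ≈ 5.7 × 57^0.633 = 5.7 × 12.93 ≈ 74 kt.
74 kt falls in the Category 1 band.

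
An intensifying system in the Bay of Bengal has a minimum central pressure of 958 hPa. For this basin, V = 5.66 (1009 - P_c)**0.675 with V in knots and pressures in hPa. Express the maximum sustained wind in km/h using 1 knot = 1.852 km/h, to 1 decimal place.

ΔP = 1009 − 958 = 51 hPa.
V ≈ 5.66 × 51^0.675 = 5.66 × 14.211 ≈ 80.432 kt.
80.432 × 1.852 ≈ 148.96 km/h → 149.0 km/h.

149.0 km/h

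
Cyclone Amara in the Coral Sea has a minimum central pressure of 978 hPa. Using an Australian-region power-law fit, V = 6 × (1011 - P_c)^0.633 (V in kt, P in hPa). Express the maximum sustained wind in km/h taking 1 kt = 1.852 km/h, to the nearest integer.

ΔP = 1011 − 978 = 33 hPa.
V ≈ 6 × 33^0.633 = 6 × 9.146 ≈ 54.874 kt.
54.874 × 1.852 ≈ 101.63 km/h → 102 km/h.

102 km/h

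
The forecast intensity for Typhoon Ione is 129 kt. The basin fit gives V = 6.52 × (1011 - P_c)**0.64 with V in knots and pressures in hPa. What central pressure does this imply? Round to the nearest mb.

905 mb

ΔP = (V / 6.52)^(1/0.64) = (129/6.52)^1.562.
129/6.52 = 19.785; 19.785^1.562 ≈ 106.06 mb.
P_c = 1011 − 106.06 = 904.94 ≈ 905 mb.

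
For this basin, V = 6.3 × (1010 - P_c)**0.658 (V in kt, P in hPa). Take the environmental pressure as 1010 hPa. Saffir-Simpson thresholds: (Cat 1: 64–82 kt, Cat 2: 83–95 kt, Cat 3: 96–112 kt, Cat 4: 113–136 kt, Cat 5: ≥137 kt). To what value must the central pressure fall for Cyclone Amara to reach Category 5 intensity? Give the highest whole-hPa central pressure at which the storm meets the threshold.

Category 5 begins at V = 137 kt.
Required ΔP = (137/6.3)^(1/0.658) = 21.746^1.520 ≈ 107.77 hPa.
P_c ≤ 1010 − 107.77 = 902.23, so the highest integer P_c is 902 hPa.

902 hPa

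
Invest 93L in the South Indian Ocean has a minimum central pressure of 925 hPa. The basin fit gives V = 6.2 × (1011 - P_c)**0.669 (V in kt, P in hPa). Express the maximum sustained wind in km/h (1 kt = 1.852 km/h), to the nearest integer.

226 km/h

ΔP = 1011 − 925 = 86 hPa.
V ≈ 6.2 × 86^0.669 = 6.2 × 19.687 ≈ 122.059 kt.
122.059 × 1.852 ≈ 226.05 km/h → 226 km/h.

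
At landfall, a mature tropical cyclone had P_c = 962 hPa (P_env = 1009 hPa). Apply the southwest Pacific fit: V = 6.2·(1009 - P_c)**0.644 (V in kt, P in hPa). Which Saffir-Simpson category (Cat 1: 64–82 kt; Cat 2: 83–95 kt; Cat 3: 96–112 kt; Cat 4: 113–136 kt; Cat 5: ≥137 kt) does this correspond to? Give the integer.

ΔP = 1009 − 962 = 47 hPa.
V ≈ 6.2 × 47^0.644 = 6.2 × 11.94 ≈ 74 kt.
74 kt falls in the Category 1 band.

1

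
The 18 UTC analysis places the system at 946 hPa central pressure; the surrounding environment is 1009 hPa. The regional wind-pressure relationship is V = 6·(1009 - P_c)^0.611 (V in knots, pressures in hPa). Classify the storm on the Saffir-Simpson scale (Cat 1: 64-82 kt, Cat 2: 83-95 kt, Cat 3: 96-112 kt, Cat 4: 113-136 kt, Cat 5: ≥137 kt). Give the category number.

ΔP = 1009 − 946 = 63 hPa.
V ≈ 6 × 63^0.611 = 6 × 12.57 ≈ 75 kt.
75 kt falls in the Category 1 band.

1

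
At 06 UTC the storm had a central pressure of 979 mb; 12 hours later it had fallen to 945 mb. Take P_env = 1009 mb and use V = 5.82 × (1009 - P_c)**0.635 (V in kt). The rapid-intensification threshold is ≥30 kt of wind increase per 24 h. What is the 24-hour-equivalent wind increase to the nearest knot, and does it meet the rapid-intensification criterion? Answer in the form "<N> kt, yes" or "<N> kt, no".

V₁: ΔP = 30, V ≈ 5.82 × 30^0.635 ≈ 50.45 kt.
V₂: ΔP = 64, V ≈ 5.82 × 64^0.635 ≈ 81.63 kt.
ΔV over 12 h = 31.18 kt → 24 h equivalent = 31.18 × 24/12 ≈ 62.36 kt.
62 kt ≥ 30 kt ⇒ rapid intensification.

62 kt, yes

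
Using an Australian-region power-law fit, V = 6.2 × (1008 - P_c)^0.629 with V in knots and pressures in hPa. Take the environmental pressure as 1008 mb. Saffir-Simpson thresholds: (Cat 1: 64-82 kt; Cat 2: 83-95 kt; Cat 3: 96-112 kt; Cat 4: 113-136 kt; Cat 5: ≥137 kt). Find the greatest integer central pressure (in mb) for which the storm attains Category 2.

Category 2 begins at V = 83 kt.
Required ΔP = (83/6.2)^(1/0.629) = 13.387^1.590 ≈ 61.83 mb.
P_c ≤ 1008 − 61.83 = 946.17, so the highest integer P_c is 946 mb.

946 mb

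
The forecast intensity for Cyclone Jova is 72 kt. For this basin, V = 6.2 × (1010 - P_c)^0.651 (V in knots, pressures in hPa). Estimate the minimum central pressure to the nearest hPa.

967 hPa

ΔP = (V / 6.2)^(1/0.651) = (72/6.2)^1.536.
72/6.2 = 11.613; 11.613^1.536 ≈ 43.24 hPa.
P_c = 1010 − 43.24 = 966.76 ≈ 967 hPa.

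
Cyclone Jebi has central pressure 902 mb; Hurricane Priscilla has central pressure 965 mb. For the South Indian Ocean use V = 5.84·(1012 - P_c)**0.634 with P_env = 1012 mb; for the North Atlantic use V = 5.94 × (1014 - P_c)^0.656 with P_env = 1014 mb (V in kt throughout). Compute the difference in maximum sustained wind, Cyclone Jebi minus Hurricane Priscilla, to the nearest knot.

Cyclone Jebi: ΔP = 110; V ≈ 5.84 × 110^0.634 ≈ 114.99 kt.
Hurricane Priscilla: ΔP = 49; V ≈ 5.94 × 49^0.656 ≈ 76.31 kt.
Difference ≈ 114.99 − 76.31 = 38.68 → 39 kt.

39 kt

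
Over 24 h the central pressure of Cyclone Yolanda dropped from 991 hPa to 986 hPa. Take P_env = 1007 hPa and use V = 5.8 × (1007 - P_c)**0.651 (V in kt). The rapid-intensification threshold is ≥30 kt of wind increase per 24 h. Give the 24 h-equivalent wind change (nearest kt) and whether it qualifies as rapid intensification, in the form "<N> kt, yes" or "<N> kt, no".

V₁: ΔP = 16, V ≈ 5.8 × 16^0.651 ≈ 35.26 kt.
V₂: ΔP = 21, V ≈ 5.8 × 21^0.651 ≈ 42.09 kt.
ΔV over 24 h = 6.83 kt → 24 h equivalent = 6.83 × 24/24 ≈ 6.83 kt.
7 kt < 30 kt ⇒ not rapid intensification.

7 kt, no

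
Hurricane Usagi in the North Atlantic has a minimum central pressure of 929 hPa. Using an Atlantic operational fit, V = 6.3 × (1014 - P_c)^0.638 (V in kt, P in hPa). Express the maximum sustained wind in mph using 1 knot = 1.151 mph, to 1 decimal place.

ΔP = 1014 − 929 = 85 hPa.
V ≈ 6.3 × 85^0.638 = 6.3 × 17.020 ≈ 107.228 kt.
107.228 × 1.151 ≈ 123.42 mph → 123.4 mph.

123.4 mph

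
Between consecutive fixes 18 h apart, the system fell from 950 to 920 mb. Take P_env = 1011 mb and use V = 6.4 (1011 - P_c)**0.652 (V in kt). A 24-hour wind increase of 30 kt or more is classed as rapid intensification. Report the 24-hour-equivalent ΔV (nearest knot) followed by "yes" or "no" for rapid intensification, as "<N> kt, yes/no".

V₁: ΔP = 61, V ≈ 6.4 × 61^0.652 ≈ 93.37 kt.
V₂: ΔP = 91, V ≈ 6.4 × 91^0.652 ≈ 121.19 kt.
ΔV over 18 h = 27.82 kt → 24 h equivalent = 27.82 × 24/18 ≈ 37.09 kt.
37 kt ≥ 30 kt ⇒ rapid intensification.

37 kt, yes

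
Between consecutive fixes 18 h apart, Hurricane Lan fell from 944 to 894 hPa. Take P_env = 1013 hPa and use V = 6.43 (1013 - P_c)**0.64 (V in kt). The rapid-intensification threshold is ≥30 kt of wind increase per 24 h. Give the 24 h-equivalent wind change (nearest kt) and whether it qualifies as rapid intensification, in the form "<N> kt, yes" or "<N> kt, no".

V₁: ΔP = 69, V ≈ 6.43 × 69^0.64 ≈ 96.62 kt.
V₂: ΔP = 119, V ≈ 6.43 × 119^0.64 ≈ 136.95 kt.
ΔV over 18 h = 40.33 kt → 24 h equivalent = 40.33 × 24/18 ≈ 53.77 kt.
54 kt ≥ 30 kt ⇒ rapid intensification.

54 kt, yes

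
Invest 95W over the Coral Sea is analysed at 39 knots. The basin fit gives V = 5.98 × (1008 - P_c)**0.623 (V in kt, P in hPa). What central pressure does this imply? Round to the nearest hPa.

ΔP = (V / 5.98)^(1/0.623) = (39/5.98)^1.605.
39/5.98 = 6.522; 6.522^1.605 ≈ 20.28 hPa.
P_c = 1008 − 20.28 = 987.72 ≈ 988 hPa.

988 hPa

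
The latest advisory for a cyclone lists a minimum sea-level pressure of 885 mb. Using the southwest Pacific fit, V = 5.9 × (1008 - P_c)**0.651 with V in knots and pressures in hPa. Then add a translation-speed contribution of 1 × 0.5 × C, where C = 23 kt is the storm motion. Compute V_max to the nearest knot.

ΔP = 1008 − 885 = 123 mb.
123^0.651 ≈ 22.937.
V ≈ 5.9 × 22.937 ≈ 135.3 kt.
Translation term: 1 × 0.5 × 23 = 11.5 kt.
Corrected V ≈ 146.8 kt → 147 kt.

147 kt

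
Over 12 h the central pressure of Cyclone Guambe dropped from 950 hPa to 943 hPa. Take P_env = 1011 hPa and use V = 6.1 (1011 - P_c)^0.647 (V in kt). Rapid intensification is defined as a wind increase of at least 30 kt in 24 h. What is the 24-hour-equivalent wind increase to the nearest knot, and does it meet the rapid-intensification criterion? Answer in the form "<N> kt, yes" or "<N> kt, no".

V₁: ΔP = 61, V ≈ 6.1 × 61^0.647 ≈ 87.18 kt.
V₂: ΔP = 68, V ≈ 6.1 × 68^0.647 ≈ 93.53 kt.
ΔV over 12 h = 6.35 kt → 24 h equivalent = 6.35 × 24/12 ≈ 12.70 kt.
13 kt < 30 kt ⇒ not rapid intensification.

13 kt, no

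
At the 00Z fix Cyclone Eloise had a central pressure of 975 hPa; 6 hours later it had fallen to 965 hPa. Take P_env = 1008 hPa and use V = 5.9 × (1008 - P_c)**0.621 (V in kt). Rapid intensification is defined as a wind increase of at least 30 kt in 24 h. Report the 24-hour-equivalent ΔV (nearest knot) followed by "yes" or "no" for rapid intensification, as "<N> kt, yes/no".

V₁: ΔP = 33, V ≈ 5.9 × 33^0.621 ≈ 51.74 kt.
V₂: ΔP = 43, V ≈ 5.9 × 43^0.621 ≈ 60.99 kt.
ΔV over 6 h = 9.25 kt → 24 h equivalent = 9.25 × 24/6 ≈ 37.00 kt.
37 kt ≥ 30 kt ⇒ rapid intensification.

37 kt, yes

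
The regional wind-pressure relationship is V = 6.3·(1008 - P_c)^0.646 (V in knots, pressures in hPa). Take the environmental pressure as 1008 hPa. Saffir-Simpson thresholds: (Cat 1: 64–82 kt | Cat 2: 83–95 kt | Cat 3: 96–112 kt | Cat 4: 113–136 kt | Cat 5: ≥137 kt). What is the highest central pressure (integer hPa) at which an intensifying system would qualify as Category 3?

Category 3 begins at V = 96 kt.
Required ΔP = (96/6.3)^(1/0.646) = 15.238^1.548 ≈ 67.79 hPa.
P_c ≤ 1008 − 67.79 = 940.21, so the highest integer P_c is 940 hPa.

940 hPa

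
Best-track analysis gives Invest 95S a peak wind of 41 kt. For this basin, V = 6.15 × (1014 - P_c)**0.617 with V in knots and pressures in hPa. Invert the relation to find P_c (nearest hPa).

ΔP = (V / 6.15)^(1/0.617) = (41/6.15)^1.621.
41/6.15 = 6.667; 6.667^1.621 ≈ 21.64 hPa.
P_c = 1014 − 21.64 = 992.36 ≈ 992 hPa.

992 hPa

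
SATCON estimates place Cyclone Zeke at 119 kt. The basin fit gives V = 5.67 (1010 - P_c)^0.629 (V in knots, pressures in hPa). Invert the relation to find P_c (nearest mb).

884 mb

ΔP = (V / 5.67)^(1/0.629) = (119/5.67)^1.590.
119/5.67 = 20.988; 20.988^1.590 ≈ 126.38 mb.
P_c = 1010 − 126.38 = 883.62 ≈ 884 mb.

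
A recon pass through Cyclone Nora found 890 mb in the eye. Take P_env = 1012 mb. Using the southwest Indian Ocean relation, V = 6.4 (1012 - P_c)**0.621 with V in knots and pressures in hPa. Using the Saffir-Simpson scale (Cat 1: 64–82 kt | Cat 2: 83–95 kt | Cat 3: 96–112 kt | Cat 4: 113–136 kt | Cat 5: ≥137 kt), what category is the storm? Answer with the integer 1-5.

ΔP = 1012 − 890 = 122 mb.
V ≈ 6.4 × 122^0.621 = 6.4 × 19.75 ≈ 126 kt.
126 kt falls in the Category 4 band.

4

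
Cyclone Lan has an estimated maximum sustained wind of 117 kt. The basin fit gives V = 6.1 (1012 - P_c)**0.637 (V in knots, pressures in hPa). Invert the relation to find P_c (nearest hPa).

909 hPa

ΔP = (V / 6.1)^(1/0.637) = (117/6.1)^1.570.
117/6.1 = 19.180; 19.180^1.570 ≈ 103.25 hPa.
P_c = 1012 − 103.25 = 908.75 ≈ 909 hPa.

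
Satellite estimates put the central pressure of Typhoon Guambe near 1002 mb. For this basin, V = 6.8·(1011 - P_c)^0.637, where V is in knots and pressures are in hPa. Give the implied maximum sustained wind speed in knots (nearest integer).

ΔP = 1011 − 1002 = 9 mb.
9^0.637 ≈ 4.054.
V ≈ 6.8 × 4.054 ≈ 27.6 kt.

28 kt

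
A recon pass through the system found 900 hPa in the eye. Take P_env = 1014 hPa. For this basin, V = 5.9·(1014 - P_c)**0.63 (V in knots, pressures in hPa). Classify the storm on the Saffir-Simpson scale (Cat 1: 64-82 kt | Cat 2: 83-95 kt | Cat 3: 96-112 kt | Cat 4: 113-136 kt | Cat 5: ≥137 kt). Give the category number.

4

ΔP = 1014 − 900 = 114 hPa.
V ≈ 5.9 × 114^0.63 = 5.9 × 19.76 ≈ 117 kt.
117 kt falls in the Category 4 band.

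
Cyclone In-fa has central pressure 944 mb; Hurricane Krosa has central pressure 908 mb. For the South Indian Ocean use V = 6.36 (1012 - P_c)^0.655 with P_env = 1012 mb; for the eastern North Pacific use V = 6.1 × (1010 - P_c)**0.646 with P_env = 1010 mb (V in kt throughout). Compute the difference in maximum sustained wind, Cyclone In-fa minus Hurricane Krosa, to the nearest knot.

-20 kt

Cyclone In-fa: ΔP = 68; V ≈ 6.36 × 68^0.655 ≈ 100.87 kt.
Hurricane Krosa: ΔP = 102; V ≈ 6.1 × 102^0.646 ≈ 121.03 kt.
Difference ≈ 100.87 − 121.03 = -20.16 → -20 kt.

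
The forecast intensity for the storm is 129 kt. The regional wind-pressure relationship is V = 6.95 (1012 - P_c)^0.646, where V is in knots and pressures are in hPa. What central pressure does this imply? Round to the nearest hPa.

920 hPa

ΔP = (V / 6.95)^(1/0.646) = (129/6.95)^1.548.
129/6.95 = 18.561; 18.561^1.548 ≈ 92.00 hPa.
P_c = 1012 − 92.00 = 920.00 ≈ 920 hPa.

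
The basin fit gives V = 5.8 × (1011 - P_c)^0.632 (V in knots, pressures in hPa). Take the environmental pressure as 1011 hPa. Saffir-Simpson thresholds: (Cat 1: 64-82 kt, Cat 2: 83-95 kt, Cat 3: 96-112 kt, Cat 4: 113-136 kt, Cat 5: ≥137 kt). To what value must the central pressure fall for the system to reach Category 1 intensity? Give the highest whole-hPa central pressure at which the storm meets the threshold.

966 hPa

Category 1 begins at V = 64 kt.
Required ΔP = (64/5.8)^(1/0.632) = 11.034^1.582 ≈ 44.66 hPa.
P_c ≤ 1011 − 44.66 = 966.34, so the highest integer P_c is 966 hPa.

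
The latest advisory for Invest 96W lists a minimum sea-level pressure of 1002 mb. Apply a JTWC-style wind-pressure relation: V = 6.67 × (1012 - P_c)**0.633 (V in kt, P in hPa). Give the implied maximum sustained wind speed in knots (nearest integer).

ΔP = 1012 − 1002 = 10 mb.
10^0.633 ≈ 4.295.
V ≈ 6.67 × 4.295 ≈ 28.7 kt.

29 kt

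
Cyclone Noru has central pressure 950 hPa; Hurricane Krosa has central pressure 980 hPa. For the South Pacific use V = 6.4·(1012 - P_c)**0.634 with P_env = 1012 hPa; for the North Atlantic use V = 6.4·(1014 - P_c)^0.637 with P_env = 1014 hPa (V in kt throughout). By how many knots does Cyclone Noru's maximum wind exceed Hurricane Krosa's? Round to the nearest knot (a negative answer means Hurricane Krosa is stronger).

27 kt

Cyclone Noru: ΔP = 62; V ≈ 6.4 × 62^0.634 ≈ 87.61 kt.
Hurricane Krosa: ΔP = 34; V ≈ 6.4 × 34^0.637 ≈ 60.50 kt.
Difference ≈ 87.61 − 60.50 = 27.11 → 27 kt.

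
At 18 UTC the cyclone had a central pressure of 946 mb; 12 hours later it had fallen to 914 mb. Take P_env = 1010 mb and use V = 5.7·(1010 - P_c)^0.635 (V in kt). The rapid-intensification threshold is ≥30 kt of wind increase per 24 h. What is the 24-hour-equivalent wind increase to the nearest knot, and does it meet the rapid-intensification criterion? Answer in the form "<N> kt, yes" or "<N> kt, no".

47 kt, yes

V₁: ΔP = 64, V ≈ 5.7 × 64^0.635 ≈ 79.95 kt.
V₂: ΔP = 96, V ≈ 5.7 × 96^0.635 ≈ 103.42 kt.
ΔV over 12 h = 23.47 kt → 24 h equivalent = 23.47 × 24/12 ≈ 46.94 kt.
47 kt ≥ 30 kt ⇒ rapid intensification.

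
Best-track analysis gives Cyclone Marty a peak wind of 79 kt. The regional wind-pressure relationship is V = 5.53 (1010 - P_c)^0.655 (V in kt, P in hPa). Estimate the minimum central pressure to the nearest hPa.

ΔP = (V / 5.53)^(1/0.655) = (79/5.53)^1.527.
79/5.53 = 14.286; 14.286^1.527 ≈ 57.97 hPa.
P_c = 1010 − 57.97 = 952.03 ≈ 952 hPa.

952 hPa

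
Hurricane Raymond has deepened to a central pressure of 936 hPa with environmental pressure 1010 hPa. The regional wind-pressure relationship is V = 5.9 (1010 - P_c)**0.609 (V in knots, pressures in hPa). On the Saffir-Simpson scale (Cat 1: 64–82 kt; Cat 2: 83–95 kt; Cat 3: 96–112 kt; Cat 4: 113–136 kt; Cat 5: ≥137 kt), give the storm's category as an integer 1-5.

1

ΔP = 1010 − 936 = 74 hPa.
V ≈ 5.9 × 74^0.609 = 5.9 × 13.75 ≈ 81 kt.
81 kt falls in the Category 1 band.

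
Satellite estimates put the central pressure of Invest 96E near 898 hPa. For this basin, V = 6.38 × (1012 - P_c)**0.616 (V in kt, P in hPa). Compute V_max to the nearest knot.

118 kt

ΔP = 1012 − 898 = 114 hPa.
114^0.616 ≈ 18.495.
V ≈ 6.38 × 18.495 ≈ 118.0 kt.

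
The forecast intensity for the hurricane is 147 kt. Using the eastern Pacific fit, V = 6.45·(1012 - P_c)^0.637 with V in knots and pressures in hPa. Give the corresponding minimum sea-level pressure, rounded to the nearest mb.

877 mb

ΔP = (V / 6.45)^(1/0.637) = (147/6.45)^1.570.
147/6.45 = 22.791; 22.791^1.570 ≈ 135.36 mb.
P_c = 1012 − 135.36 = 876.64 ≈ 877 mb.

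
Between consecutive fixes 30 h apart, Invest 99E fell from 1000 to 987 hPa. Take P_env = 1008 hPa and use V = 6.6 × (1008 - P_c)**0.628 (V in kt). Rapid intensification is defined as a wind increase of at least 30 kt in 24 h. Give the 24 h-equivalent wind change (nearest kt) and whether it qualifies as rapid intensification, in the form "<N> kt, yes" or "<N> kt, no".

V₁: ΔP = 8, V ≈ 6.6 × 8^0.628 ≈ 24.36 kt.
V₂: ΔP = 21, V ≈ 6.6 × 21^0.628 ≈ 44.66 kt.
ΔV over 30 h = 20.30 kt → 24 h equivalent = 20.30 × 24/30 ≈ 16.24 kt.
16 kt < 30 kt ⇒ not rapid intensification.

16 kt, no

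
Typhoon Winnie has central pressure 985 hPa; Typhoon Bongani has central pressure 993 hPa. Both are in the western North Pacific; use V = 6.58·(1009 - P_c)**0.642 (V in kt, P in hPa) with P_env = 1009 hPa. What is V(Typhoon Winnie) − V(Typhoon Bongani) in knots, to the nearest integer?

Typhoon Winnie: ΔP = 24; V ≈ 6.58 × 24^0.642 ≈ 50.62 kt.
Typhoon Bongani: ΔP = 16; V ≈ 6.58 × 16^0.642 ≈ 39.02 kt.
Difference ≈ 50.62 − 39.02 = 11.60 → 12 kt.

12 kt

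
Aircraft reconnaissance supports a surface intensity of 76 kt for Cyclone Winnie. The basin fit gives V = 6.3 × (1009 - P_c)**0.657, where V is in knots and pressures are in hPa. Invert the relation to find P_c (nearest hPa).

965 hPa

ΔP = (V / 6.3)^(1/0.657) = (76/6.3)^1.522.
76/6.3 = 12.063; 12.063^1.522 ≈ 44.27 hPa.
P_c = 1009 − 44.27 = 964.73 ≈ 965 hPa.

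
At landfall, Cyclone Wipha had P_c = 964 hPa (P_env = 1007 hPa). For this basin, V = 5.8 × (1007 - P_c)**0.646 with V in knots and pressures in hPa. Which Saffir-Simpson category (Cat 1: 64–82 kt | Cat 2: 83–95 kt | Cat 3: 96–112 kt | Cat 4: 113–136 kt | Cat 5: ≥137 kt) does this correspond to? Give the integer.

1

ΔP = 1007 − 964 = 43 hPa.
V ≈ 5.8 × 43^0.646 = 5.8 × 11.36 ≈ 66 kt.
66 kt falls in the Category 1 band.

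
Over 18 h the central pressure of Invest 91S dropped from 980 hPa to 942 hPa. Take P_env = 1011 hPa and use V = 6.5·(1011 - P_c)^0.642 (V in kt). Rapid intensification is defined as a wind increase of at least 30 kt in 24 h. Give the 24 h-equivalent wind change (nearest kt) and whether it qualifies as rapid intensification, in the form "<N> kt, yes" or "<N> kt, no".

V₁: ΔP = 31, V ≈ 6.5 × 31^0.642 ≈ 58.93 kt.
V₂: ΔP = 69, V ≈ 6.5 × 69^0.642 ≈ 98.50 kt.
ΔV over 18 h = 39.57 kt → 24 h equivalent = 39.57 × 24/18 ≈ 52.76 kt.
53 kt ≥ 30 kt ⇒ rapid intensification.

53 kt, yes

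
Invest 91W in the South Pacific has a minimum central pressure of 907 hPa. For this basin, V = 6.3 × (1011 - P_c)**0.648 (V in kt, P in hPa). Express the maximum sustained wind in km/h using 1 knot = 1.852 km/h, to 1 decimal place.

236.6 km/h

ΔP = 1011 − 907 = 104 hPa.
V ≈ 6.3 × 104^0.648 = 6.3 × 20.279 ≈ 127.755 kt.
127.755 × 1.852 ≈ 236.60 km/h → 236.6 km/h.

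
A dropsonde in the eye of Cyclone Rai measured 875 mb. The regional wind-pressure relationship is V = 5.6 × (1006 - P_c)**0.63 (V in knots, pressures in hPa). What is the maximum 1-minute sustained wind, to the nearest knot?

121 kt

ΔP = 1006 − 875 = 131 mb.
131^0.63 ≈ 21.572.
V ≈ 5.6 × 21.572 ≈ 120.8 kt.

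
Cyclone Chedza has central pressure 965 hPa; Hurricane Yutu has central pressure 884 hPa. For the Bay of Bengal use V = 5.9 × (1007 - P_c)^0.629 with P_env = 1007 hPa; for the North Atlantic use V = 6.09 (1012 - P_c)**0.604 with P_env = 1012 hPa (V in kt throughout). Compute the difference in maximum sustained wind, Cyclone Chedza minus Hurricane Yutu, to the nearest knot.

Cyclone Chedza: ΔP = 42; V ≈ 5.9 × 42^0.629 ≈ 61.93 kt.
Hurricane Yutu: ΔP = 128; V ≈ 6.09 × 128^0.604 ≈ 114.12 kt.
Difference ≈ 61.93 − 114.12 = -52.19 → -52 kt.

-52 kt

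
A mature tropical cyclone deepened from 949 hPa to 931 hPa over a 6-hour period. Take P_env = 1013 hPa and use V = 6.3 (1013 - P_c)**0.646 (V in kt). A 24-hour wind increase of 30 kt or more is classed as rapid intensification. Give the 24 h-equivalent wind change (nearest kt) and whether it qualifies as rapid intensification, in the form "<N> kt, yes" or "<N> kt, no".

V₁: ΔP = 64, V ≈ 6.3 × 64^0.646 ≈ 92.50 kt.
V₂: ΔP = 82, V ≈ 6.3 × 82^0.646 ≈ 108.56 kt.
ΔV over 6 h = 16.06 kt → 24 h equivalent = 16.06 × 24/6 ≈ 64.24 kt.
64 kt ≥ 30 kt ⇒ rapid intensification.

64 kt, yes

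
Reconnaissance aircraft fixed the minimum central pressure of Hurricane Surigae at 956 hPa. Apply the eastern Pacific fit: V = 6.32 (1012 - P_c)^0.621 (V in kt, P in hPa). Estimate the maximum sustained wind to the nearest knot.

77 kt

ΔP = 1012 − 956 = 56 hPa.
56^0.621 ≈ 12.179.
V ≈ 6.32 × 12.179 ≈ 77.0 kt.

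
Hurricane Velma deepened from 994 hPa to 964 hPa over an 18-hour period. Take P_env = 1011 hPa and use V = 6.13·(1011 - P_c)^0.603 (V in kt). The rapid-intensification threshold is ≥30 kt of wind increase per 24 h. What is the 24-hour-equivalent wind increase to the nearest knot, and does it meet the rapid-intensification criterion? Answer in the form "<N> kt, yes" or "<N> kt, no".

38 kt, yes

V₁: ΔP = 17, V ≈ 6.13 × 17^0.603 ≈ 33.84 kt.
V₂: ΔP = 47, V ≈ 6.13 × 47^0.603 ≈ 62.48 kt.
ΔV over 18 h = 28.64 kt → 24 h equivalent = 28.64 × 24/18 ≈ 38.19 kt.
38 kt ≥ 30 kt ⇒ rapid intensification.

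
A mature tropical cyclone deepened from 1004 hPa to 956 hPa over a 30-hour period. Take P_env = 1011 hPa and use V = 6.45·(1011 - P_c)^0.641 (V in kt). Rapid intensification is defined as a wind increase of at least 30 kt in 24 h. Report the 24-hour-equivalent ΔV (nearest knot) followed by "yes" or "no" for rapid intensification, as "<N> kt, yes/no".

V₁: ΔP = 7, V ≈ 6.45 × 7^0.641 ≈ 22.45 kt.
V₂: ΔP = 55, V ≈ 6.45 × 55^0.641 ≈ 84.17 kt.
ΔV over 30 h = 61.72 kt → 24 h equivalent = 61.72 × 24/30 ≈ 49.38 kt.
49 kt ≥ 30 kt ⇒ rapid intensification.

49 kt, yes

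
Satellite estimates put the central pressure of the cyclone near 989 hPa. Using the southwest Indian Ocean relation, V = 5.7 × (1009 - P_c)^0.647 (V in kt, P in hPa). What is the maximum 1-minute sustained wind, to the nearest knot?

40 kt

ΔP = 1009 − 989 = 20 hPa.
20^0.647 ≈ 6.947.
V ≈ 5.7 × 6.947 ≈ 39.6 kt.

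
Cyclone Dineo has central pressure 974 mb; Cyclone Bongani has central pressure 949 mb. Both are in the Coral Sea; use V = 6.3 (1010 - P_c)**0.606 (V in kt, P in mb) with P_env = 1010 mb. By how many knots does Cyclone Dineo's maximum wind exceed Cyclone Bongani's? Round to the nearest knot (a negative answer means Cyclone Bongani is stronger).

-21 kt

Cyclone Dineo: ΔP = 36; V ≈ 6.3 × 36^0.606 ≈ 55.27 kt.
Cyclone Bongani: ΔP = 61; V ≈ 6.3 × 61^0.606 ≈ 76.08 kt.
Difference ≈ 55.27 − 76.08 = -20.81 → -21 kt.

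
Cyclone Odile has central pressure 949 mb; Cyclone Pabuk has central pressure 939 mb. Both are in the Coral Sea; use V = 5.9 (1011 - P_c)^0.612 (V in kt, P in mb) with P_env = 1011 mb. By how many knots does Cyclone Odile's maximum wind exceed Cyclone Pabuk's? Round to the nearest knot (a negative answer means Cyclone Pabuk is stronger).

-7 kt

Cyclone Odile: ΔP = 62; V ≈ 5.9 × 62^0.612 ≈ 73.76 kt.
Cyclone Pabuk: ΔP = 72; V ≈ 5.9 × 72^0.612 ≈ 80.82 kt.
Difference ≈ 73.76 − 80.82 = -7.06 → -7 kt.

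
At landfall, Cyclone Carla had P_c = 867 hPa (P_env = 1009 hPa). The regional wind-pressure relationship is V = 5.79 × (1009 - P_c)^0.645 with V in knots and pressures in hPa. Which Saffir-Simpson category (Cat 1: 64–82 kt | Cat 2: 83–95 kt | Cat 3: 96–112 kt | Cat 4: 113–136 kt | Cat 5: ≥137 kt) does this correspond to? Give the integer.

5

ΔP = 1009 − 867 = 142 hPa.
V ≈ 5.79 × 142^0.645 = 5.79 × 24.45 ≈ 142 kt.
142 kt falls in the Category 5 band.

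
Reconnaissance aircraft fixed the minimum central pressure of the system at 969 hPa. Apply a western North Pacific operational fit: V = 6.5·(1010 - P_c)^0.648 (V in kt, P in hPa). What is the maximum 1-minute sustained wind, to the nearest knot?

72 kt

ΔP = 1010 − 969 = 41 hPa.
41^0.648 ≈ 11.094.
V ≈ 6.5 × 11.094 ≈ 72.1 kt.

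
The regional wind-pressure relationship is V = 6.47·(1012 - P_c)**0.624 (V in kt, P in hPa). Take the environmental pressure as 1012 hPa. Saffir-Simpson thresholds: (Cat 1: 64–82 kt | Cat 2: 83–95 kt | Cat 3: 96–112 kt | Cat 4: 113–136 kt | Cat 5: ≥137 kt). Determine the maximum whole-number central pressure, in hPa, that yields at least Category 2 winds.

Category 2 begins at V = 83 kt.
Required ΔP = (83/6.47)^(1/0.624) = 12.828^1.603 ≈ 59.69 hPa.
P_c ≤ 1012 − 59.69 = 952.31, so the highest integer P_c is 952 hPa.

952 hPa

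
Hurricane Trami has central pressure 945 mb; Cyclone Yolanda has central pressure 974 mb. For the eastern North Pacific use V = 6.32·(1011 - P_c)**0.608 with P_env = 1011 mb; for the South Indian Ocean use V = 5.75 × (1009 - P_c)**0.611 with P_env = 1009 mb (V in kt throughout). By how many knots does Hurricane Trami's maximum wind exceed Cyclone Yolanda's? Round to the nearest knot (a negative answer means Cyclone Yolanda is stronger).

30 kt

Hurricane Trami: ΔP = 66; V ≈ 6.32 × 66^0.608 ≈ 80.72 kt.
Cyclone Yolanda: ΔP = 35; V ≈ 5.75 × 35^0.611 ≈ 50.48 kt.
Difference ≈ 80.72 − 50.48 = 30.24 → 30 kt.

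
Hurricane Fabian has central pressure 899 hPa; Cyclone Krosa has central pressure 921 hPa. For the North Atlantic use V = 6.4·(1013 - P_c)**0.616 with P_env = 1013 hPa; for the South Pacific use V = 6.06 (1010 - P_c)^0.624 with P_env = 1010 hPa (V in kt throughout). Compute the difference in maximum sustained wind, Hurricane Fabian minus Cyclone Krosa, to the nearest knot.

19 kt

Hurricane Fabian: ΔP = 114; V ≈ 6.4 × 114^0.616 ≈ 118.37 kt.
Cyclone Krosa: ΔP = 89; V ≈ 6.06 × 89^0.624 ≈ 99.75 kt.
Difference ≈ 118.37 − 99.75 = 18.62 → 19 kt.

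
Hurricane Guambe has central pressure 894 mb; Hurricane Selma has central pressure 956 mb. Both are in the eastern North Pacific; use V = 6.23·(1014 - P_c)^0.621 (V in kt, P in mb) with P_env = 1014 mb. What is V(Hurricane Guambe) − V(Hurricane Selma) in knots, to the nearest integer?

44 kt

Hurricane Guambe: ΔP = 120; V ≈ 6.23 × 120^0.621 ≈ 121.80 kt.
Hurricane Selma: ΔP = 58; V ≈ 6.23 × 58^0.621 ≈ 77.55 kt.
Difference ≈ 121.80 − 77.55 = 44.25 → 44 kt.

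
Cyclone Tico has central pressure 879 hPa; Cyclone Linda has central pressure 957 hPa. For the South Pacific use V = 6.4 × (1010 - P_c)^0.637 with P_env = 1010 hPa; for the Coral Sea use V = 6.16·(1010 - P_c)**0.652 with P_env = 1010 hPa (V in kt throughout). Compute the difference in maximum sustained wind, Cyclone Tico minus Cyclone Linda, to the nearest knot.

Cyclone Tico: ΔP = 131; V ≈ 6.4 × 131^0.637 ≈ 142.85 kt.
Cyclone Linda: ΔP = 53; V ≈ 6.16 × 53^0.652 ≈ 82.00 kt.
Difference ≈ 142.85 − 82.00 = 60.85 → 61 kt.

61 kt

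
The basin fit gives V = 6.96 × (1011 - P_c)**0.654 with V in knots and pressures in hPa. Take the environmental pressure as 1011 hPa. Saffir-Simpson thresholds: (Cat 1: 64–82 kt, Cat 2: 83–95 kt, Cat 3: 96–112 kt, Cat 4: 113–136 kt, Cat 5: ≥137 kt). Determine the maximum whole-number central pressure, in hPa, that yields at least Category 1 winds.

Category 1 begins at V = 64 kt.
Required ΔP = (64/6.96)^(1/0.654) = 9.195^1.529 ≈ 29.74 hPa.
P_c ≤ 1011 − 29.74 = 981.26, so the highest integer P_c is 981 hPa.

981 hPa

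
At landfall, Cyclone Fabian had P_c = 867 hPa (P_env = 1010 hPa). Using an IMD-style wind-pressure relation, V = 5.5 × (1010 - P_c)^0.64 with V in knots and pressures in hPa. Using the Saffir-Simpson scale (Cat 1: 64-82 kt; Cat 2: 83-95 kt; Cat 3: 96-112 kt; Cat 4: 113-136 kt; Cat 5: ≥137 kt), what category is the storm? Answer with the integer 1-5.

4

ΔP = 1010 − 867 = 143 hPa.
V ≈ 5.5 × 143^0.64 = 5.5 × 23.96 ≈ 132 kt.
132 kt falls in the Category 4 band.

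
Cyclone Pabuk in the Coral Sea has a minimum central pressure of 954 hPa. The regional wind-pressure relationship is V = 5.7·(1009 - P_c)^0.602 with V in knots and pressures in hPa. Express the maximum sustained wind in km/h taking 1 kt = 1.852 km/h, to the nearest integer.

ΔP = 1009 − 954 = 55 hPa.
V ≈ 5.7 × 55^0.602 = 5.7 × 11.161 ≈ 63.617 kt.
63.617 × 1.852 ≈ 117.82 km/h → 118 km/h.

118 km/h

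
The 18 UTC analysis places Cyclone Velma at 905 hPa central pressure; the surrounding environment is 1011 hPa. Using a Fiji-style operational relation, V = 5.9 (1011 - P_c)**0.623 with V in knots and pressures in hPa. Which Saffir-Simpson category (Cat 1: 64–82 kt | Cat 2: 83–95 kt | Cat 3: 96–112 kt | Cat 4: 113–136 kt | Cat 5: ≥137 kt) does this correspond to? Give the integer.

3

ΔP = 1011 − 905 = 106 hPa.
V ≈ 5.9 × 106^0.623 = 5.9 × 18.27 ≈ 108 kt.
108 kt falls in the Category 3 band.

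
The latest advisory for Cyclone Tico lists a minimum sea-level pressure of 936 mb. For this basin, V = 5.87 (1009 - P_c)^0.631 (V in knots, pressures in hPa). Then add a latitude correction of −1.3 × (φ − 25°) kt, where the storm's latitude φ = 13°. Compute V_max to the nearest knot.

ΔP = 1009 − 936 = 73 mb.
73^0.631 ≈ 14.988.
V ≈ 5.87 × 14.988 ≈ 88.0 kt.
Latitude correction: −1.3 × (13 − 25) = 15.6 kt.
Corrected V ≈ 103.6 kt → 104 kt.

104 kt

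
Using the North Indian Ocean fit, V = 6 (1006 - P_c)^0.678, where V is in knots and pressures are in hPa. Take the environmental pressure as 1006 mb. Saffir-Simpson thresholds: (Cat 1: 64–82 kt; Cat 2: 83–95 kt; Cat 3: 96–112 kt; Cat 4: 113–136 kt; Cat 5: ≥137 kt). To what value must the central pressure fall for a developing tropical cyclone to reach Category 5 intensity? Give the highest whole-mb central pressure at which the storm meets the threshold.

905 mb

Category 5 begins at V = 137 kt.
Required ΔP = (137/6)^(1/0.678) = 22.833^1.475 ≈ 100.88 mb.
P_c ≤ 1006 − 100.88 = 905.12, so the highest integer P_c is 905 mb.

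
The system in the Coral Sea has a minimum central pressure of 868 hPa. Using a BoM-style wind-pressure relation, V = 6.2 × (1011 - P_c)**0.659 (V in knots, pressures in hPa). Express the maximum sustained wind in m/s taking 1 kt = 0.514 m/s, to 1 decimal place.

ΔP = 1011 − 868 = 143 hPa.
V ≈ 6.2 × 143^0.659 = 6.2 × 26.325 ≈ 163.214 kt.
163.214 × 0.514 ≈ 83.89 m/s → 83.9 m/s.

83.9 m/s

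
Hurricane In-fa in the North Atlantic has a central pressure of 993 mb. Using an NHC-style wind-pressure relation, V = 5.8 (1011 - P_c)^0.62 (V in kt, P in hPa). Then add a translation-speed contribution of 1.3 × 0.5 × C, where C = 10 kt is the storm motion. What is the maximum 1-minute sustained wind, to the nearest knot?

ΔP = 1011 − 993 = 18 mb.
18^0.62 ≈ 6.002.
V ≈ 5.8 × 6.002 ≈ 34.8 kt.
Translation term: 1.3 × 0.5 × 10 = 6.5 kt.
Corrected V ≈ 41.3 kt → 41 kt.

41 kt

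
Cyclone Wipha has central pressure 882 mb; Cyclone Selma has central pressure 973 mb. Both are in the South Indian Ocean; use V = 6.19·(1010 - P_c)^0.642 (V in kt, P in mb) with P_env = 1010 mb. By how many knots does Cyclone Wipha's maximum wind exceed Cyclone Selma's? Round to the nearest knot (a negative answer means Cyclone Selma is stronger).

Cyclone Wipha: ΔP = 128; V ≈ 6.19 × 128^0.642 ≈ 139.48 kt.
Cyclone Selma: ΔP = 37; V ≈ 6.19 × 37^0.642 ≈ 62.87 kt.
Difference ≈ 139.48 − 62.87 = 76.61 → 77 kt.

77 kt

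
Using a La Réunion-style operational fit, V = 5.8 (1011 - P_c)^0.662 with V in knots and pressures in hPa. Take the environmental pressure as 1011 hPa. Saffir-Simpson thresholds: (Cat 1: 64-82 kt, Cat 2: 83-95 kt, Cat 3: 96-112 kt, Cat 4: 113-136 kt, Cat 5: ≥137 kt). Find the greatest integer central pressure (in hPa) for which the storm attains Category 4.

Category 4 begins at V = 113 kt.
Required ΔP = (113/5.8)^(1/0.662) = 19.483^1.511 ≈ 88.74 hPa.
P_c ≤ 1011 − 88.74 = 922.26, so the highest integer P_c is 922 hPa.

922 hPa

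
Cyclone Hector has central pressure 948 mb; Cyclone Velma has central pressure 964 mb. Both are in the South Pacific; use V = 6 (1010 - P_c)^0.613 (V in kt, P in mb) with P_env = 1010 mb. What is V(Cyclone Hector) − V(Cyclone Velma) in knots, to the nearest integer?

13 kt

Cyclone Hector: ΔP = 62; V ≈ 6 × 62^0.613 ≈ 75.32 kt.
Cyclone Velma: ΔP = 46; V ≈ 6 × 46^0.613 ≈ 62.72 kt.
Difference ≈ 75.32 − 62.72 = 12.60 → 13 kt.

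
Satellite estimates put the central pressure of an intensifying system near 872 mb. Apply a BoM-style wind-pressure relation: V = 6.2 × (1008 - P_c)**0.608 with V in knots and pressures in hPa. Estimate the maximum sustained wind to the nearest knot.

123 kt

ΔP = 1008 − 872 = 136 mb.
136^0.608 ≈ 19.824.
V ≈ 6.2 × 19.824 ≈ 122.9 kt.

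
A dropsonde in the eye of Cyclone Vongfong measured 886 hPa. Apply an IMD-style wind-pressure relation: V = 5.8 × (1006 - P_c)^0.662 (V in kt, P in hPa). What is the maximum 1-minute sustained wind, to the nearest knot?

138 kt

ΔP = 1006 − 886 = 120 hPa.
120^0.662 ≈ 23.791.
V ≈ 5.8 × 23.791 ≈ 138.0 kt.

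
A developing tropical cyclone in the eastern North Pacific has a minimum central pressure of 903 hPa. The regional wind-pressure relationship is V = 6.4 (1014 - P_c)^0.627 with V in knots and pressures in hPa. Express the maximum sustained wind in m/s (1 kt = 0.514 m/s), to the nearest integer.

63 m/s

ΔP = 1014 − 903 = 111 hPa.
V ≈ 6.4 × 111^0.627 = 6.4 × 19.161 ≈ 122.630 kt.
122.630 × 0.514 ≈ 63.03 m/s → 63 m/s.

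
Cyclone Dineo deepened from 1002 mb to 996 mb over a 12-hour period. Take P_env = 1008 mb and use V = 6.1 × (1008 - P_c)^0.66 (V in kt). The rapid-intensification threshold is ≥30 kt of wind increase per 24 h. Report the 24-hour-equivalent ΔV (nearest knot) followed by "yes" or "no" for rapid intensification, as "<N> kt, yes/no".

V₁: ΔP = 6, V ≈ 6.1 × 6^0.66 ≈ 19.90 kt.
V₂: ΔP = 12, V ≈ 6.1 × 12^0.66 ≈ 31.45 kt.
ΔV over 12 h = 11.55 kt → 24 h equivalent = 11.55 × 24/12 ≈ 23.10 kt.
23 kt < 30 kt ⇒ not rapid intensification.

23 kt, no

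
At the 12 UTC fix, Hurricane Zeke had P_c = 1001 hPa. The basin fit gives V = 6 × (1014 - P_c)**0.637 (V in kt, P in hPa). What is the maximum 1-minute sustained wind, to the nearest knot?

ΔP = 1014 − 1001 = 13 hPa.
13^0.637 ≈ 5.124.
V ≈ 6 × 5.124 ≈ 30.7 kt.

31 kt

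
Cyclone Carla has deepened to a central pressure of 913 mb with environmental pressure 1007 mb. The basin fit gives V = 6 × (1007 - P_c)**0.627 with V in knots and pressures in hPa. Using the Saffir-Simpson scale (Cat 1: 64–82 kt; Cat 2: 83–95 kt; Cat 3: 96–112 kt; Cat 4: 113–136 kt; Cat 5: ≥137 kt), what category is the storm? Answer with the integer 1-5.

ΔP = 1007 − 913 = 94 mb.
V ≈ 6 × 94^0.627 = 6 × 17.26 ≈ 104 kt.
104 kt falls in the Category 3 band.

3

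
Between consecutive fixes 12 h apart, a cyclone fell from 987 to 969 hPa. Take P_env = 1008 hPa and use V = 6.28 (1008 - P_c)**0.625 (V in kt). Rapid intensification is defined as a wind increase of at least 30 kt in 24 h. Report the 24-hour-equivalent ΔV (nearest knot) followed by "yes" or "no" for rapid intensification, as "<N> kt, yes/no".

40 kt, yes

V₁: ΔP = 21, V ≈ 6.28 × 21^0.625 ≈ 42.11 kt.
V₂: ΔP = 39, V ≈ 6.28 × 39^0.625 ≈ 62.00 kt.
ΔV over 12 h = 19.89 kt → 24 h equivalent = 19.89 × 24/12 ≈ 39.78 kt.
40 kt ≥ 30 kt ⇒ rapid intensification.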